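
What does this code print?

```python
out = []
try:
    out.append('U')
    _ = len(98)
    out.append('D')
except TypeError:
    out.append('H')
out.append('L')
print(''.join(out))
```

Execution trace: 'U' (try body) → 'H' (except TypeError) → 'L' (after the try/except). Output: UHL

Answer: UHL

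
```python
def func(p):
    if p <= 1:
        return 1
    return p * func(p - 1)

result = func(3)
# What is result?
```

func(3) = 3 * 2 * 1 = 6

Answer: 6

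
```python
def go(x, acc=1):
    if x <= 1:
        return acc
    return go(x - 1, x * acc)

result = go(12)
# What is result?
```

Accumulator trace (n, acc): (12, 1) -> (11, 12) -> (10, 132) -> (9, 1320) -> (8, 11880) -> (7, 95040) -> (6, 665280) -> (5, 3991680) -> (4, 19958400) -> (3, 79833600) -> (2, 239500800) -> (1, 479001600) -> return 479001600

Answer: 479001600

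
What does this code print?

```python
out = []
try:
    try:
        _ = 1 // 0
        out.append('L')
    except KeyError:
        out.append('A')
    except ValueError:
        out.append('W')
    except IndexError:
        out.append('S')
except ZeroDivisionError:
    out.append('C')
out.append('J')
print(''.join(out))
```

Execution trace: 'C' (outer except ZeroDivisionError) → 'J' (after the try/except). Output: CJ

Answer: CJ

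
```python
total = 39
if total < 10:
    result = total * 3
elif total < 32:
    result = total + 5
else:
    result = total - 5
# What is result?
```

Trace:
`total = 39` → total = 39
`if total < 10: ...` → total < 10 is False, total < 32 is False, take else branch → result = 34
So result = 34

Answer: 34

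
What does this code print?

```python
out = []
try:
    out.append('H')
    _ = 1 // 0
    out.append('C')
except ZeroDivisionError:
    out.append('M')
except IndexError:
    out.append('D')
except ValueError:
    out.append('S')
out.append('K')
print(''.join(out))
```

Execution trace: 'H' (try body) → 'M' (except ZeroDivisionError) → 'K' (after the try/except). Output: HMK

Answer: HMK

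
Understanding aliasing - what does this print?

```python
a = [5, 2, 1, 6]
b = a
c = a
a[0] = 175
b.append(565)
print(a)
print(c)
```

Key concept: multiple aliases.
Step by step:
`a = [5, 2, 1, 6]` → a = [5, 2, 1, 6]
`b = a` → b = [5, 2, 1, 6] (same object as a)
`c = a` → c = [5, 2, 1, 6] (same object as a, b)
`a[0] = 175` → a = [175, 2, 1, 6] (same object as b, c); b = [175, 2, 1, 6] (same object as a, c); c = [175, 2, 1, 6] (same object as a, b)
`b.append(565)` → a = [175, 2, 1, 6, 565] (same object as b, c); b = [175, 2, 1, 6, 565] (same object as a, c); c = [175, 2, 1, 6, 565] (same object as a, b)
`print(a)` → prints [175, 2, 1, 6, 565]
`print(c)` → prints [175, 2, 1, 6, 565]

Answer:
[175, 2, 1, 6, 565]
[175, 2, 1, 6, 565]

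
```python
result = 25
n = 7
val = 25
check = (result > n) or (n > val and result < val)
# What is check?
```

Trace:
`result = 25` → result = 25
`n = 7` → n = 7
`val = 25` → val = 25
`check = (result > n) or (n > val and result < val)` → check = True
So check = True

Answer: True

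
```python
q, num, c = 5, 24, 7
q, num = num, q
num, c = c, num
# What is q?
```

Trace:
`q, num, c = 5, 24, 7` → q = 5; num = 24; c = 7
`q, num = num, q` → q = 24; num = 5
`num, c = c, num` → num = 7; c = 5
So q = 24

Answer: 24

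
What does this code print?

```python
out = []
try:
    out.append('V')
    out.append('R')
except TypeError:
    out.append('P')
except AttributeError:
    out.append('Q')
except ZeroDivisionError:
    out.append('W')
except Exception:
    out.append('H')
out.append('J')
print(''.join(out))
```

Execution trace: 'V' (try body) → 'R' (try body, no exception) → 'J' (after the try/except). Output: VRJ

Answer: VRJ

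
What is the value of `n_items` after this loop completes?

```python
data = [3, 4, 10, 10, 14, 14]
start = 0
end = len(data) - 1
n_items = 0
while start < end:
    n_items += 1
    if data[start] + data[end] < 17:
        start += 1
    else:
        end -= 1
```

Steps to find pair summing to 17
`n_items` takes the values: 0 → 1 → 2 → 3 → 4 → 5

Answer: 5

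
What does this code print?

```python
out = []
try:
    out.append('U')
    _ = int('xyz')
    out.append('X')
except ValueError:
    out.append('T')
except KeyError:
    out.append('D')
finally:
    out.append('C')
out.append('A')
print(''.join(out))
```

Execution trace: 'U' (try body) → 'T' (except ValueError) → 'C' (finally) → 'A' (after the try/except). Output: UTCA

Answer: UTCA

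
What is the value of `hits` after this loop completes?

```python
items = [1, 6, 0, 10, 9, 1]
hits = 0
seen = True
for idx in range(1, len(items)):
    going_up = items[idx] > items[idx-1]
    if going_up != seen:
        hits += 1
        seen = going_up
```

Count direction changes in [1, 6, 0, 10, 9, 1]
`hits` takes the values: 0 → 1 → 2 → 3

Answer: 3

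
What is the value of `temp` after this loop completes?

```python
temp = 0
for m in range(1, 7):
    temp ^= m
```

XOR of 1 to 6
`temp` takes the values: 0 → 1 → 3 → 0 → 4 → 1 → 7

Answer: 7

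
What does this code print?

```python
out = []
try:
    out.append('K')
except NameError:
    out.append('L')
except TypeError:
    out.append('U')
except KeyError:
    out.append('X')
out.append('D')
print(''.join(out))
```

Execution trace: 'K' (try body, no exception) → 'D' (after the try/except). Output: KD

Answer: KD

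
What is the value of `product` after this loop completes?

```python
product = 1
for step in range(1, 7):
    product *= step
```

6! = 720
`product` takes the values: 1 → 2 → 6 → 24 → 120 → 720

Answer: 720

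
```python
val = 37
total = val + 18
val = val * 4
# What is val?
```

Trace:
`val = 37` → val = 37
`total = val + 18` → total = 55
`val = val * 4` → val = 148
So val = 148

Answer: 148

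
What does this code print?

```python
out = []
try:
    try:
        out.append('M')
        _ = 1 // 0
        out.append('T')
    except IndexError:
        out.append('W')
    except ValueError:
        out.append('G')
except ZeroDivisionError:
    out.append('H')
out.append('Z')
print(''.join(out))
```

Execution trace: 'M' (try body) → 'H' (outer except ZeroDivisionError) → 'Z' (after the try/except). Output: MHZ

Answer: MHZ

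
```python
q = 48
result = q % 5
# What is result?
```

Trace:
`q = 48` → q = 48
`result = q % 5` → result = 3
So result = 3

Answer: 3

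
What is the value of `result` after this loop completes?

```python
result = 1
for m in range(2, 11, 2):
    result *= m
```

Product of even numbers 2 to 10
`result` takes the values: 1 → 2 → 8 → 48 → 384 → 3840

Answer: 3840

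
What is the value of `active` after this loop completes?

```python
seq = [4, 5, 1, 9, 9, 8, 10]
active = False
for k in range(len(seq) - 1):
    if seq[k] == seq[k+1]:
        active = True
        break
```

Check consecutive duplicates in [4, 5, 1, 9, 9, 8, 10]
`active` takes the values: False → True

Answer: True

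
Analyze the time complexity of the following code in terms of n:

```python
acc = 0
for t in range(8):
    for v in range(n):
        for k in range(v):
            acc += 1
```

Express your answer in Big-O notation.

Each loop level contributes: 1 × n × n. Multiplying the contributions gives O(n^2).

Answer: O(n^2)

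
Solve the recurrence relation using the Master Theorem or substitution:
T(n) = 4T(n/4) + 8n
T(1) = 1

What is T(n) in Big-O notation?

By Master Theorem: a=4, b=4, f(n)=8n. Since log_4(4) = 1 and f(n) = Θ(n^1), Case 2 applies. T(n) = O(n log n).

Answer: O(n log n)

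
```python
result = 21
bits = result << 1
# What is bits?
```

Trace:
`result = 21` → result = 21
`bits = result << 1` → bits = 42
So bits = 42

Answer: 42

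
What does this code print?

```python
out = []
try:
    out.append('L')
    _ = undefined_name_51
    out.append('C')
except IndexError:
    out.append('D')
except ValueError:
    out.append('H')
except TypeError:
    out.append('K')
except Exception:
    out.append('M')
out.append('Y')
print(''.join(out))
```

Execution trace: 'L' (try body) → 'M' (except Exception) → 'Y' (after the try/except). Output: LMY

Answer: LMY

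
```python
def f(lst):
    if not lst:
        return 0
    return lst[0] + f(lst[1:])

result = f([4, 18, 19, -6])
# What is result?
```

4 + 18 + 19 + (-6) + 0 = 35

Answer: 35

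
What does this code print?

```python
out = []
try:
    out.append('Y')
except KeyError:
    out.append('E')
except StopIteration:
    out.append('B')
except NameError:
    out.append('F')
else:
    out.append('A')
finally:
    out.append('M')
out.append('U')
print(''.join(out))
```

Execution trace: 'Y' (try body, no exception) → 'A' (else) → 'M' (finally) → 'U' (after the try/except). Output: YAMU

Answer: YAMU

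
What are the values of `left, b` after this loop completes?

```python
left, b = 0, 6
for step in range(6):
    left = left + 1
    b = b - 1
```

left goes 0→6, b goes 6→0
`left, b` takes the values: (0, 6) → (1, 6) → (1, 5) → (2, 5) → (2, 4) → (3, 4) → (3, 3) → (4, 3) → (4, 2) → (5, 2) → (5, 1) → (6, 1) → (6, 0)

Answer: 6, 0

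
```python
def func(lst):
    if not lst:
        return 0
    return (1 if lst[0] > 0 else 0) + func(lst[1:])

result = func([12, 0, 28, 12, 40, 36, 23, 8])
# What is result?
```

Count of positive elements in [12, 0, 28, 12, 40, 36, 23, 8] = 7

Answer: 7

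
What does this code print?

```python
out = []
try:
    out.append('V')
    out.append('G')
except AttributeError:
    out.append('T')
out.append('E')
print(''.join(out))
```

Execution trace: 'V' (try body) → 'G' (try body, no exception) → 'E' (after the try/except). Output: VGE

Answer: VGE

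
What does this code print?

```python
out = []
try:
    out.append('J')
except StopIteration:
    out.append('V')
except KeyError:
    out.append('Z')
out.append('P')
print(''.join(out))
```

Execution trace: 'J' (try body, no exception) → 'P' (after the try/except). Output: JP

Answer: JP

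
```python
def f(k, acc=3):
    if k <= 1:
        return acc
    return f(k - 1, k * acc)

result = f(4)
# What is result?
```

Accumulator trace (n, acc): (4, 3) -> (3, 12) -> (2, 36) -> (1, 72) -> return 72

Answer: 72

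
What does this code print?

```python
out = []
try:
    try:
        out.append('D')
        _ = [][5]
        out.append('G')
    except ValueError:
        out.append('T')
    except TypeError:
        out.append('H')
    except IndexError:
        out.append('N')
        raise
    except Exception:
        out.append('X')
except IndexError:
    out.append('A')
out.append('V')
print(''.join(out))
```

Execution trace: 'D' (inner try body) → 'N' (inner except IndexError) → 'A' (outer except IndexError) → 'V' (after the try/except). Output: DNAV

Answer: DNAV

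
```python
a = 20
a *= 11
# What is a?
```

Trace:
`a = 20` → a = 20
`a *= 11` → a = 220
So a = 220

Answer: 220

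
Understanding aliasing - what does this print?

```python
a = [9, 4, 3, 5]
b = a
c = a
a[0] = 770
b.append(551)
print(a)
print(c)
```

Key concept: multiple aliases.
Step by step:
`a = [9, 4, 3, 5]` → a = [9, 4, 3, 5]
`b = a` → b = [9, 4, 3, 5] (same object as a)
`c = a` → c = [9, 4, 3, 5] (same object as a, b)
`a[0] = 770` → a = [770, 4, 3, 5] (same object as b, c); b = [770, 4, 3, 5] (same object as a, c); c = [770, 4, 3, 5] (same object as a, b)
`b.append(551)` → a = [770, 4, 3, 5, 551] (same object as b, c); b = [770, 4, 3, 5, 551] (same object as a, c); c = [770, 4, 3, 5, 551] (same object as a, b)
`print(a)` → prints [770, 4, 3, 5, 551]
`print(c)` → prints [770, 4, 3, 5, 551]

Answer:
[770, 4, 3, 5, 551]
[770, 4, 3, 5, 551]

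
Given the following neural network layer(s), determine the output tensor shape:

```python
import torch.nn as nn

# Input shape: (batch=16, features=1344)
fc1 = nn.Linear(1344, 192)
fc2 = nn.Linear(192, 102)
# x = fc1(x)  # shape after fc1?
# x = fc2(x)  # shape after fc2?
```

Input: (16, 1344) -> after fc1: (16, 192) -> Output: (16, 102)

Answer: (16, 102)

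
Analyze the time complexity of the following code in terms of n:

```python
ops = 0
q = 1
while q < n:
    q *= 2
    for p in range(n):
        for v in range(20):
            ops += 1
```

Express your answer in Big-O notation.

Each loop level contributes: log n × n × 1. Multiplying the contributions gives O(n log n).

Answer: O(n log n)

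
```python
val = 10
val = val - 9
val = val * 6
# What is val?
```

Trace:
`val = 10` → val = 10
`val = val - 9` → val = 1
`val = val * 6` → val = 6
So val = 6

Answer: 6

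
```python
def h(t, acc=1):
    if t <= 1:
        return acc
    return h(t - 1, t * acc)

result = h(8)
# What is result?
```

Accumulator trace (n, acc): (8, 1) -> (7, 8) -> (6, 56) -> (5, 336) -> (4, 1680) -> (3, 6720) -> (2, 20160) -> (1, 40320) -> return 40320

Answer: 40320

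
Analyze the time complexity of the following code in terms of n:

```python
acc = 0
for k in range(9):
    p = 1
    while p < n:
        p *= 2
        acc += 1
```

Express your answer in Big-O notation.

Each loop level contributes: 1 × log n. Multiplying the contributions gives O(log n).

Answer: O(log n)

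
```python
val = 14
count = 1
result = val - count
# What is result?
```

Trace:
`val = 14` → val = 14
`count = 1` → count = 1
`result = val - count` → result = 13
So result = 13

Answer: 13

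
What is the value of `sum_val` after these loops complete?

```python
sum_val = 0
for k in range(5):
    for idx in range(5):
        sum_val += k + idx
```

Sum of all k+idx for k,idx in 5x5
`sum_val` takes the values: 0 → 1 → 3 → 6 → 10 → 11 → 13 → 16 → 20 → 25 → 27 → 30 → 34 → 39 → 45 → 48 → 52 → 57 → 63 → 70 → 74 → 79 → 85 → 92 → 100

Answer: 100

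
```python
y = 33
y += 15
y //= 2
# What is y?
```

Trace:
`y = 33` → y = 33
`y += 15` → y = 48
`y //= 2` → y = 24
So y = 24

Answer: 24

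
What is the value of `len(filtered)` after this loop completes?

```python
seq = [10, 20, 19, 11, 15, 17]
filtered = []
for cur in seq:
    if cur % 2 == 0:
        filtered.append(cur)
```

Count even numbers in [10, 20, 19, 11, 15, 17]
`filtered` takes the values: [] → [10] → [10, 20]
So `len(filtered)` = 2

Answer: 2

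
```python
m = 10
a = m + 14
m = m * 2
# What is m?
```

Trace:
`m = 10` → m = 10
`a = m + 14` → a = 24
`m = m * 2` → m = 20
So m = 20

Answer: 20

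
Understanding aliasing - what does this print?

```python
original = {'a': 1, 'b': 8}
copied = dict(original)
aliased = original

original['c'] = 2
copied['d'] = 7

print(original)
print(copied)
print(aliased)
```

Key concept: dict() creates copy, assignment creates alias.
Step by step:
`original = {'a': 1, 'b': 8}` → original = {'a': 1, 'b': 8}
`copied = dict(original)` → copied = {'a': 1, 'b': 8}
`aliased = original` → aliased = {'a': 1, 'b': 8} (same object as original)
`original['c'] = 2` → original = {'a': 1, 'b': 8, 'c': 2} (same object as aliased); aliased = {'a': 1, 'b': 8, 'c': 2} (same object as original)
`copied['d'] = 7` → copied = {'a': 1, 'b': 8, 'd': 7}
`print(original)` → prints {'a': 1, 'b': 8, 'c': 2}
`print(copied)` → prints {'a': 1, 'b': 8, 'd': 7}
`print(aliased)` → prints {'a': 1, 'b': 8, 'c': 2}

Answer:
{'a': 1, 'b': 8, 'c': 2}
{'a': 1, 'b': 8, 'd': 7}
{'a': 1, 'b': 8, 'c': 2}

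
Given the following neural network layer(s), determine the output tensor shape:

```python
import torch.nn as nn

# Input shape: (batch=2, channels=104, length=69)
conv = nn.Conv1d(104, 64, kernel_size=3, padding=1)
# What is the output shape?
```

Input: (2, 104, 69) -> Output: (2, 64, 69)

Answer: (2, 64, 69)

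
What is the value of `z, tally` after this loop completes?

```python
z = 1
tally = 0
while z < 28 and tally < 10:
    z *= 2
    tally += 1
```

Double until >= 28 or 10 iterations
`z, tally` takes the values: (1, 0) → (2, 0) → (2, 1) → (4, 1) → (4, 2) → (8, 2) → (8, 3) → (16, 3) → (16, 4) → (32, 4) → (32, 5)

Answer: 32, 5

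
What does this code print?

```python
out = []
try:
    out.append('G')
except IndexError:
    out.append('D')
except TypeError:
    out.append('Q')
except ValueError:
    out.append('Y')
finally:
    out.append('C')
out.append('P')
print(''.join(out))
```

Execution trace: 'G' (try body, no exception) → 'C' (finally) → 'P' (after the try/except). Output: GCP

Answer: GCP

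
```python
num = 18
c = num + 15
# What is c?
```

Trace:
`num = 18` → num = 18
`c = num + 15` → c = 33
So c = 33

Answer: 33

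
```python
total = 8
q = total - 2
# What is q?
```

Trace:
`total = 8` → total = 8
`q = total - 2` → q = 6
So q = 6

Answer: 6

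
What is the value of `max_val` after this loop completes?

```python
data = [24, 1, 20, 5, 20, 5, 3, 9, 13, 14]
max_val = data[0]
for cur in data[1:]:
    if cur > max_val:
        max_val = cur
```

Maximum of [24, 1, 20, 5, 20, 5, 3, 9, 13, 14]
`max_val` takes the values: 24

Answer: 24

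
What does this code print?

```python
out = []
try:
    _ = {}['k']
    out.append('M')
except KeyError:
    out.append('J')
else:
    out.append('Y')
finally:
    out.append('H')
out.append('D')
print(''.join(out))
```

Execution trace: 'J' (except KeyError) → 'H' (finally) → 'D' (after the try/except). Output: JHD

Answer: JHD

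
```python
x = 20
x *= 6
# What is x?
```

Trace:
`x = 20` → x = 20
`x *= 6` → x = 120
So x = 120

Answer: 120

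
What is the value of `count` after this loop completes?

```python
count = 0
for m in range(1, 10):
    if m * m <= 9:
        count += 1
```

Count numbers where m² ≤ 9
`count` takes the values: 0 → 1 → 2 → 3

Answer: 3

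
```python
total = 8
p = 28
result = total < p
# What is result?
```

Trace:
`total = 8` → total = 8
`p = 28` → p = 28
`result = total < p` → result = True
So result = True

Answer: True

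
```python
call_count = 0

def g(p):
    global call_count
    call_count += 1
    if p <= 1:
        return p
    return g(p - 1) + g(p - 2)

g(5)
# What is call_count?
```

Calls(p) = 1 + Calls(p-1) + Calls(p-2); Calls(0)=Calls(1)=1. For p=5 this gives 15.

Answer: 15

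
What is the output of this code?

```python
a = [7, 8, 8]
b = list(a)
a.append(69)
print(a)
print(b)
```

Key concept: list() constructor creates copy.
Step by step:
`a = [7, 8, 8]` → a = [7, 8, 8]
`b = list(a)` → b = [7, 8, 8]
`a.append(69)` → a = [7, 8, 8, 69]
`print(a)` → prints [7, 8, 8, 69]
`print(b)` → prints [7, 8, 8]

Answer:
[7, 8, 8, 69]
[7, 8, 8]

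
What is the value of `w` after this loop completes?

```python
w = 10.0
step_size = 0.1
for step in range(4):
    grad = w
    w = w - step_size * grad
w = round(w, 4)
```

Gradient descent: w = 10.0 * (1 - 0.1)^4
`w` takes the values: 10.0 → 9.0 → 8.1 → 7.29 → 6.561

Answer: 6.561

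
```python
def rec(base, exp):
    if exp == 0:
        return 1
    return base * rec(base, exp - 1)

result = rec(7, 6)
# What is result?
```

rec(7, 6) = 7 * 7 * 7 * 7 * 7 * 7 = 117649

Answer: 117649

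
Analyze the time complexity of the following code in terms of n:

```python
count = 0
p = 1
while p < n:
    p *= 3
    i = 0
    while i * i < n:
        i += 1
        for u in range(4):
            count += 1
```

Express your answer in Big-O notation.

Each loop level contributes: log n × √n × 1. Multiplying the contributions gives O(√n log n).

Answer: O(√n log n)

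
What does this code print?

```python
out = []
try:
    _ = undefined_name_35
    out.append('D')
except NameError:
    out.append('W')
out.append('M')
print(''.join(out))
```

Execution trace: 'W' (except NameError) → 'M' (after the try/except). Output: WM

Answer: WM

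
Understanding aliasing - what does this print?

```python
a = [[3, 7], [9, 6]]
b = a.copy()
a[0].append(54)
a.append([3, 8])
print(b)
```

Key concept: shallow copy with nested lists.
Step by step:
`a = [[3, 7], [9, 6]]` → a = [[3, 7], [9, 6]]
`b = a.copy()` → b = [[3, 7], [9, 6]]
`a[0].append(54)` → a = [[3, 7, 54], [9, 6]]; b = [[3, 7, 54], [9, 6]]
`a.append([3, 8])` → a = [[3, 7, 54], [9, 6], [3, 8]]
`print(b)` → prints [[3, 7, 54], [9, 6]]

Answer: [[3, 7, 54], [9, 6]]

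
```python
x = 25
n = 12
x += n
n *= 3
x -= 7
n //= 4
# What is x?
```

Trace:
`x = 25` → x = 25
`n = 12` → n = 12
`x += n` → x = 37
`n *= 3` → n = 36
`x -= 7` → x = 30
`n //= 4` → n = 9
So x = 30

Answer: 30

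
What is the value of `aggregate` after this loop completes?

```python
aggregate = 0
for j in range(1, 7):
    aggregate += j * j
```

Sum of squares 1² to 6² = 91
`aggregate` takes the values: 0 → 1 → 5 → 14 → 30 → 55 → 91

Answer: 91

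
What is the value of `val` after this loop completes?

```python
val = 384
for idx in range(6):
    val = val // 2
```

Halve 6 times: 384 // 2^6 = 6
`val` takes the values: 384 → 192 → 96 → 48 → 24 → 12 → 6

Answer: 6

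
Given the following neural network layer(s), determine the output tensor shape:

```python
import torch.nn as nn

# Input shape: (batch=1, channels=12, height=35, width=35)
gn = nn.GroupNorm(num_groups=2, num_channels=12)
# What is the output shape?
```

Input: (1, 12, 35, 35) -> Output: (1, 12, 35, 35)

Answer: (1, 12, 35, 35)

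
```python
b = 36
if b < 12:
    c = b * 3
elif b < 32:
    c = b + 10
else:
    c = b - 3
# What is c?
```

Trace:
`b = 36` → b = 36
`if b < 12: ...` → b < 12 is False, b < 32 is False, take else branch → c = 33
So c = 33

Answer: 33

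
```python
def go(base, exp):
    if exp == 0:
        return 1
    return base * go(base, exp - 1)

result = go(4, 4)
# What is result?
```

go(4, 4) = 4 * 4 * 4 * 4 = 256

Answer: 256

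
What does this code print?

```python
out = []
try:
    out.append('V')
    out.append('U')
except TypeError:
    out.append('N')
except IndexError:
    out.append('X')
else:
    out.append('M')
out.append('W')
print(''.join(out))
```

Execution trace: 'V' (try body) → 'U' (try body, no exception) → 'M' (else) → 'W' (after the try/except). Output: VUMW

Answer: VUMW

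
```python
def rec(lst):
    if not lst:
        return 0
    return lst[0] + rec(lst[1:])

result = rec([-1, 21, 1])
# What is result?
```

(-1) + 21 + 1 + 0 = 21

Answer: 21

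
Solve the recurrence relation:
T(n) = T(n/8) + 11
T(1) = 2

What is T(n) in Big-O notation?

Each step divides n by 8 and adds 11. After log_8(n) steps we reach T(1)=2. So T(n) = 11·log_8(n) + 2 = O(log n).

Answer: O(log n)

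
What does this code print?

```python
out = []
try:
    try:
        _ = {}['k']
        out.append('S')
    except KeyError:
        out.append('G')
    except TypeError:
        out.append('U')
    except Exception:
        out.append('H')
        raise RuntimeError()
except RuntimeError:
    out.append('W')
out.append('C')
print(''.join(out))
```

Execution trace: 'G' (except KeyError) → 'C' (after the try/except). Output: GC

Answer: GC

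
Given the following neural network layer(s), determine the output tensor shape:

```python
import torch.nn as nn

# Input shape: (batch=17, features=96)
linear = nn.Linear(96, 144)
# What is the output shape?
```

Input: (17, 96) -> Output: (17, 144)

Answer: (17, 144)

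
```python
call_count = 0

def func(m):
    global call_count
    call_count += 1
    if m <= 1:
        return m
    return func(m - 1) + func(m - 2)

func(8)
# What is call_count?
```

Calls(m) = 1 + Calls(m-1) + Calls(m-2); Calls(0)=Calls(1)=1. For m=8 this gives 67.

Answer: 67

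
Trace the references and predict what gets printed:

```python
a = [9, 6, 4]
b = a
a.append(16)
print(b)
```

Key concept: basic list aliasing.
Step by step:
`a = [9, 6, 4]` → a = [9, 6, 4]
`b = a` → b = [9, 6, 4] (same object as a)
`a.append(16)` → a = [9, 6, 4, 16] (same object as b); b = [9, 6, 4, 16] (same object as a)
`print(b)` → prints [9, 6, 4, 16]

Answer: [9, 6, 4, 16]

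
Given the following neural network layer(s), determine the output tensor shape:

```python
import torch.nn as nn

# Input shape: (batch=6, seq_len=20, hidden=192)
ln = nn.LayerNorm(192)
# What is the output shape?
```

Input: (6, 20, 192) -> Output: (6, 20, 192)

Answer: (6, 20, 192)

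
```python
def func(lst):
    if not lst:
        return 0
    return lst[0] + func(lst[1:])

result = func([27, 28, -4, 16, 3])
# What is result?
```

27 + 28 + (-4) + 16 + 3 + 0 = 70

Answer: 70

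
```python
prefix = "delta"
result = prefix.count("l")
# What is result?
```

Trace:
`prefix = "delta"` → prefix = 'delta'
`result = prefix.count("l")` → result = 1
So result = 1

Answer: 1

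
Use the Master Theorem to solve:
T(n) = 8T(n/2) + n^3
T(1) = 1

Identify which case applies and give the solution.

a=8, b=2, f(n)=n^3. log_2(8) = 3. Since c=3 = 3, Case 2 applies: T(n) = Θ(n^log_b(a) · log n) = O(n^3 log n).

Answer: O(n^3 log n) - Case 2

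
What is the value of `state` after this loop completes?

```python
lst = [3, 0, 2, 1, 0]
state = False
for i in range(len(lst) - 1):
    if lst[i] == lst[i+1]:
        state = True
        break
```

Check consecutive duplicates in [3, 0, 2, 1, 0]
`state` takes the values: False

Answer: False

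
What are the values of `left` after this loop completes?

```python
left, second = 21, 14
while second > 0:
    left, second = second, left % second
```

GCD of 21 and 14
`left` takes the values: 21 → 14 → 7

Answer: 7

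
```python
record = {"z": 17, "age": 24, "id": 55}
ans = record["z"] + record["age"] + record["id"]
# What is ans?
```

Trace:
`record = {"z": 17, "age": 24, "id": 55}` → record = {'z': 17, 'age': 24, 'id': 55}
`ans = record["z"] + record["age"] + record["id"]` → ans = 96
So ans = 96

Answer: 96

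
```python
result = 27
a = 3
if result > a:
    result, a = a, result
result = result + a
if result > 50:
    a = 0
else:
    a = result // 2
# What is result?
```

Trace:
`result = 27` → result = 27
`a = 3` → a = 3
`if result > a: ...` → result > a is True → result = 3; a = 27
`result = result + a` → result = 30
`if result > 50: ...` → result > 50 is False, take else branch → a = 15
So result = 30

Answer: 30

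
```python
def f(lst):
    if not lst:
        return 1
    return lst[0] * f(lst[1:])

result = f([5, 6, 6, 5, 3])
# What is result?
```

Product over [5, 6, 6, 5, 3] = 5 * 6 * 6 * 5 * 3 = 2700

Answer: 2700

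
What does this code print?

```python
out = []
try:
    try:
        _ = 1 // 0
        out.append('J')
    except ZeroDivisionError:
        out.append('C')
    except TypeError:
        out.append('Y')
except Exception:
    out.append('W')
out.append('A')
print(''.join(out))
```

Execution trace: 'C' (inner except ZeroDivisionError) → 'A' (after the try/except). Output: CA

Answer: CA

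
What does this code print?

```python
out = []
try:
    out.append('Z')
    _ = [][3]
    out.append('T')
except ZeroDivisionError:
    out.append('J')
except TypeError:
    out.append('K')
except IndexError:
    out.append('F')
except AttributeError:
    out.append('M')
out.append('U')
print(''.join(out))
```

Execution trace: 'Z' (try body) → 'F' (except IndexError) → 'U' (after the try/except). Output: ZFU

Answer: ZFU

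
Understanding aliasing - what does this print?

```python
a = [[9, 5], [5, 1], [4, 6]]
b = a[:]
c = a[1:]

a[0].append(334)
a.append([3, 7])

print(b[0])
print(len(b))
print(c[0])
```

Key concept: slice with nested mutation.
Step by step:
`a = [[9, 5], [5, 1], [4, 6]]` → a = [[9, 5], [5, 1], [4, 6]]
`b = a[:]` → b = [[9, 5], [5, 1], [4, 6]]
`c = a[1:]` → c = [[5, 1], [4, 6]]
`a[0].append(334)` → a = [[9, 5, 334], [5, 1], [4, 6]]; b = [[9, 5, 334], [5, 1], [4, 6]]
`a.append([3, 7])` → a = [[9, 5, 334], [5, 1], [4, 6], [3, 7]]
`print(b[0])` → prints [9, 5, 334]
`print(len(b))` → prints 3
`print(c[0])` → prints [5, 1]

Answer:
[9, 5, 334]
3
[5, 1]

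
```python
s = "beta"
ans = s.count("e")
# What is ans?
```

Trace:
`s = "beta"` → s = 'beta'
`ans = s.count("e")` → ans = 1
So ans = 1

Answer: 1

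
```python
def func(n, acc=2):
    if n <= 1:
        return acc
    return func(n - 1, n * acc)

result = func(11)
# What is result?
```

Accumulator trace (n, acc): (11, 2) -> (10, 22) -> (9, 220) -> (8, 1980) -> (7, 15840) -> (6, 110880) -> (5, 665280) -> (4, 3326400) -> (3, 13305600) -> (2, 39916800) -> (1, 79833600) -> return 79833600

Answer: 79833600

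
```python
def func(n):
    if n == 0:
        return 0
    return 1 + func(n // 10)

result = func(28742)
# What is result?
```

Count of digits of 28742: 5

Answer: 5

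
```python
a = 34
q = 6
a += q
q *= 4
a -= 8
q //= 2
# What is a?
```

Trace:
`a = 34` → a = 34
`q = 6` → q = 6
`a += q` → a = 40
`q *= 4` → q = 24
`a -= 8` → a = 32
`q //= 2` → q = 12
So a = 32

Answer: 32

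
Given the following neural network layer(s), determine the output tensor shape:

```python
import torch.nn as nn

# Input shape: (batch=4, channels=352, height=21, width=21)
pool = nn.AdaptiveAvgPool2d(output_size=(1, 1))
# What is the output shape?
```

Input: (4, 352, 21, 21) -> Output: (4, 352, 1, 1)

Answer: (4, 352, 1, 1)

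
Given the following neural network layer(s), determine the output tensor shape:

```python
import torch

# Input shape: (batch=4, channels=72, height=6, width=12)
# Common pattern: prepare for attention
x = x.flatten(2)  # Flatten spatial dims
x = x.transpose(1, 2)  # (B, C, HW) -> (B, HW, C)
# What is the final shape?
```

Input: (4, 72, 6, 12) -> after flatten(2): (4, 72, 72) -> Output: (4, 72, 72)

Answer: (4, 72, 72)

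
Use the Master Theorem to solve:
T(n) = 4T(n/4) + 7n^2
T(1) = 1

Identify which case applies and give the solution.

a=4, b=4, f(n)=7n^2. log_4(4) = 1. Since c=2 > 1 and the regularity condition holds (4(n/4)^2 = (4/4^2)n^2 with 4/4^2 < 1), Case 3 applies: T(n) = Θ(f(n)) = O(n^2).

Answer: O(n^2) - Case 3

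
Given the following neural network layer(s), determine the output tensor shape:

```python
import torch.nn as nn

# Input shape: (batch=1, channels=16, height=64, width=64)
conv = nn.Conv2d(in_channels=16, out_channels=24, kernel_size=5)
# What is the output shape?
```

Input: (1, 16, 64, 64) -> Output: (1, 24, 60, 60)

Answer: (1, 24, 60, 60)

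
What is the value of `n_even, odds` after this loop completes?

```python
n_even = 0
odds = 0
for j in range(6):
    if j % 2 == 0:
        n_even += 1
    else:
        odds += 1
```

Count evens and odds in range(6)
`n_even, odds` takes the values: (0, 0) → (1, 0) → (1, 1) → (2, 1) → (2, 2) → (3, 2) → (3, 3)

Answer: 3, 3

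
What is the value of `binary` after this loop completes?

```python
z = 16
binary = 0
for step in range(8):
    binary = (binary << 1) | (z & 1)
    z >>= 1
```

Reverse lowest 8 bits of 16
`binary` takes the values: 0 → 1 → 2 → 4 → 8

Answer: 8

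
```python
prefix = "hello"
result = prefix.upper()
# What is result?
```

Trace:
`prefix = "hello"` → prefix = 'hello'
`result = prefix.upper()` → result = 'HELLO'
So result = 'HELLO'

Answer: 'HELLO'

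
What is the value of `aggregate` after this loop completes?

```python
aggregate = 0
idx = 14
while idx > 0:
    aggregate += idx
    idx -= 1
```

Sum 14 down to 1
`aggregate` takes the values: 0 → 14 → 27 → 39 → 50 → 60 → 69 → 77 → 84 → 90 → 95 → 99 → 102 → 104 → 105

Answer: 105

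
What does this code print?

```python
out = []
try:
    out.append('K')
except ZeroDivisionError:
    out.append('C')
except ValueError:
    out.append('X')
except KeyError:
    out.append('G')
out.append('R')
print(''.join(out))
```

Execution trace: 'K' (try body, no exception) → 'R' (after the try/except). Output: KR

Answer: KR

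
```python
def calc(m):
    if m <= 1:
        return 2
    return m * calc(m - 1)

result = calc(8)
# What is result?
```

calc(8) = 8 * 7 * 6 * 5 * 4 * 3 * 2 * 2 = 80640

Answer: 80640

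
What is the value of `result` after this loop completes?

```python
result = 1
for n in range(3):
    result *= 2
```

2^3 = 8
`result` takes the values: 1 → 2 → 4 → 8

Answer: 8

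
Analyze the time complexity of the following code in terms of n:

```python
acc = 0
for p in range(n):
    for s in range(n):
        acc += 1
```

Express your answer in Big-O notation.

Each loop level contributes: n × n. Multiplying the contributions gives O(n^2).

Answer: O(n^2)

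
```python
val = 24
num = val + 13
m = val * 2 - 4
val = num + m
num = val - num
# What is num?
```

Trace:
`val = 24` → val = 24
`num = val + 13` → num = 37
`m = val * 2 - 4` → m = 44
`val = num + m` → val = 81
`num = val - num` → num = 44
So num = 44

Answer: 44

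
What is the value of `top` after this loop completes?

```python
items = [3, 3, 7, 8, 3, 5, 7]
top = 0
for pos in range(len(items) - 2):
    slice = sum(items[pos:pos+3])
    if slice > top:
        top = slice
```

Max sum of 3-element window in [3, 3, 7, 8, 3, 5, 7]
`top` takes the values: 0 → 13 → 18

Answer: 18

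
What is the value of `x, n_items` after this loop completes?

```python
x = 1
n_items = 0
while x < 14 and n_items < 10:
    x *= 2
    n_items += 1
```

Double until >= 14 or 10 iterations
`x, n_items` takes the values: (1, 0) → (2, 0) → (2, 1) → (4, 1) → (4, 2) → (8, 2) → (8, 3) → (16, 3) → (16, 4)

Answer: 16, 4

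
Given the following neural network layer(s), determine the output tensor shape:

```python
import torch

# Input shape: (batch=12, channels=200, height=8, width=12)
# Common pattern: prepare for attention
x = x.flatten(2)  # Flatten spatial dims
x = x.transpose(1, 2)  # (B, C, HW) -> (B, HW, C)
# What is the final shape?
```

Input: (12, 200, 8, 12) -> after flatten(2): (12, 200, 96) -> Output: (12, 96, 200)

Answer: (12, 96, 200)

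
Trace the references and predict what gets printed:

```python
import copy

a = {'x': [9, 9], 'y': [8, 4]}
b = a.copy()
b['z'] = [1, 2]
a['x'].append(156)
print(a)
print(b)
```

Key concept: shallow copy of dict with mutable values.
Step by step:
`a = {'x': [9, 9], 'y': [8, 4]}` → a = {'x': [9, 9], 'y': [8, 4]}
`b = a.copy()` → b = {'x': [9, 9], 'y': [8, 4]}
`b['z'] = [1, 2]` → b = {'x': [9, 9], 'y': [8, 4], 'z': [1, 2]}
`a['x'].append(156)` → a = {'x': [9, 9, 156], 'y': [8, 4]}; b = {'x': [9, 9, 156], 'y': [8, 4], 'z': [1, 2]}
`print(a)` → prints {'x': [9, 9, 156], 'y': [8, 4]}
`print(b)` → prints {'x': [9, 9, 156], 'y': [8, 4], 'z': [1, 2]}

Answer:
{'x': [9, 9, 156], 'y': [8, 4]}
{'x': [9, 9, 156], 'y': [8, 4], 'z': [1, 2]}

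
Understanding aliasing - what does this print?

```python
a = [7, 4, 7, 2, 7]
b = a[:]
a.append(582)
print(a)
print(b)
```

Key concept: slice [:] creates copy.
Step by step:
`a = [7, 4, 7, 2, 7]` → a = [7, 4, 7, 2, 7]
`b = a[:]` → b = [7, 4, 7, 2, 7]
`a.append(582)` → a = [7, 4, 7, 2, 7, 582]
`print(a)` → prints [7, 4, 7, 2, 7, 582]
`print(b)` → prints [7, 4, 7, 2, 7]

Answer:
[7, 4, 7, 2, 7, 582]
[7, 4, 7, 2, 7]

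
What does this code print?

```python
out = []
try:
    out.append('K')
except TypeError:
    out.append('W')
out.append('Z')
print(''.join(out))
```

Execution trace: 'K' (try body, no exception) → 'Z' (after the try/except). Output: KZ

Answer: KZ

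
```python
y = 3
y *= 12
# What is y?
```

Trace:
`y = 3` → y = 3
`y *= 12` → y = 36
So y = 36

Answer: 36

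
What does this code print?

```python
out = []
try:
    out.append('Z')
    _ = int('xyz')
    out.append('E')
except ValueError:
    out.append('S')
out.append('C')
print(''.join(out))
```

Execution trace: 'Z' (try body) → 'S' (except ValueError) → 'C' (after the try/except). Output: ZSC

Answer: ZSC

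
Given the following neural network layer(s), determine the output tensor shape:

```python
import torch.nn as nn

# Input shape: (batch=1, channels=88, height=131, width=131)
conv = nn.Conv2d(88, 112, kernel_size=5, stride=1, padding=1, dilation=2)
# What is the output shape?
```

Input: (1, 88, 131, 131) -> Output: (1, 112, 125, 125)

Answer: (1, 112, 125, 125)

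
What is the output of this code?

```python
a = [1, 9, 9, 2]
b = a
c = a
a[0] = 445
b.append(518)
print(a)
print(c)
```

Key concept: multiple aliases.
Step by step:
`a = [1, 9, 9, 2]` → a = [1, 9, 9, 2]
`b = a` → b = [1, 9, 9, 2] (same object as a)
`c = a` → c = [1, 9, 9, 2] (same object as a, b)
`a[0] = 445` → a = [445, 9, 9, 2] (same object as b, c); b = [445, 9, 9, 2] (same object as a, c); c = [445, 9, 9, 2] (same object as a, b)
`b.append(518)` → a = [445, 9, 9, 2, 518] (same object as b, c); b = [445, 9, 9, 2, 518] (same object as a, c); c = [445, 9, 9, 2, 518] (same object as a, b)
`print(a)` → prints [445, 9, 9, 2, 518]
`print(c)` → prints [445, 9, 9, 2, 518]

Answer:
[445, 9, 9, 2, 518]
[445, 9, 9, 2, 518]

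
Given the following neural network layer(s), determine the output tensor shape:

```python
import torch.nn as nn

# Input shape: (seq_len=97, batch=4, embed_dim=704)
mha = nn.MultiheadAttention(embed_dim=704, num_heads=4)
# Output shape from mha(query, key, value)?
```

Input: (97, 4, 704) -> Output: (97, 4, 704)

Answer: (97, 4, 704)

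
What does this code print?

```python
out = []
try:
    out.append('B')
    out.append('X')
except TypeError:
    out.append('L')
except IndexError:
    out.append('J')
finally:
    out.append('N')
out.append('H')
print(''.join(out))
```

Execution trace: 'B' (try body) → 'X' (try body, no exception) → 'N' (finally) → 'H' (after the try/except). Output: BXNH

Answer: BXNH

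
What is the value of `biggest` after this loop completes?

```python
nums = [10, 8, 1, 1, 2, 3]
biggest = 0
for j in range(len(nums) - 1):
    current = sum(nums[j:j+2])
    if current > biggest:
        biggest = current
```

Max sum of 2-element window in [10, 8, 1, 1, 2, 3]
`biggest` takes the values: 0 → 18

Answer: 18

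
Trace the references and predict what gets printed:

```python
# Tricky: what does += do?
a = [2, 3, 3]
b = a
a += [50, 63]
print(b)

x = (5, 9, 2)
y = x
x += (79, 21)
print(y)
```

Key concept: += behavior differs for mutable vs immutable.
Step by step:
`a = [2, 3, 3]` → a = [2, 3, 3]
`b = a` → b = [2, 3, 3] (same object as a)
`a += [50, 63]` → a = [2, 3, 3, 50, 63] (same object as b); b = [2, 3, 3, 50, 63] (same object as a)
`print(b)` → prints [2, 3, 3, 50, 63]
`x = (5, 9, 2)` → x = (5, 9, 2)
`y = x` → y = (5, 9, 2)
`x += (79, 21)` → x = (5, 9, 2, 79, 21)
`print(y)` → prints (5, 9, 2)

Answer:
[2, 3, 3, 50, 63]
(5, 9, 2)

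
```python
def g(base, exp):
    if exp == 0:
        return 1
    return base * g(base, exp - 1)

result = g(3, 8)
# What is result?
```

g(3, 8) = 3 * 3 * 3 * 3 * 3 * 3 * 3 * 3 = 6561

Answer: 6561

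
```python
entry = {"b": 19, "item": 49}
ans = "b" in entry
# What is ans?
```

Trace:
`entry = {"b": 19, "item": 49}` → entry = {'b': 19, 'item': 49}
`ans = "b" in entry` → ans = True
So ans = True

Answer: True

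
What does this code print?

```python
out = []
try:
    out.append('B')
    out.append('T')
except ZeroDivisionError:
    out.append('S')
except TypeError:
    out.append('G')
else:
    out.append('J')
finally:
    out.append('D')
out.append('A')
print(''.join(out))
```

Execution trace: 'B' (try body) → 'T' (try body, no exception) → 'J' (else) → 'D' (finally) → 'A' (after the try/except). Output: BTJDA

Answer: BTJDA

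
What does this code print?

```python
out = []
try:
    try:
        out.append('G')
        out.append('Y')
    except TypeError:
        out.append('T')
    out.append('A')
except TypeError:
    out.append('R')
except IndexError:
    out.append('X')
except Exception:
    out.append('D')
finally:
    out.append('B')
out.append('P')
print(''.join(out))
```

Execution trace: 'G' (inner try body) → 'Y' (inner try body, no exception) → 'A' (try body, no exception) → 'B' (finally) → 'P' (after the try/except). Output: GYABP

Answer: GYABP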